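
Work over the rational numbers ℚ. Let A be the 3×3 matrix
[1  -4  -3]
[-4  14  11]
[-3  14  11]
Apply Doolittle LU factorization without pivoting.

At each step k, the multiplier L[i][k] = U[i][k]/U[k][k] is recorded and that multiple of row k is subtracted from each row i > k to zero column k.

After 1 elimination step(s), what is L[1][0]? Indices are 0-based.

Step 1: pivot at (0,0) is 1.
  row1 ← row1 − (-4)·row0  ⇒  L[1][0]=-4, U row1=(0, -2, -1)
  row2 ← row2 − (-3)·row0  ⇒  L[2][0]=-3, U row2=(0, 2, 2)

L[1][0] = -4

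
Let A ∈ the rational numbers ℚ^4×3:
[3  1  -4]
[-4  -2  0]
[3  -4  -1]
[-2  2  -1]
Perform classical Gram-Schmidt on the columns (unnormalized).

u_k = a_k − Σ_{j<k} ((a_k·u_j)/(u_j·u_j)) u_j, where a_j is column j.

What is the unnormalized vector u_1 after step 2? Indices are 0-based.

Step 1: u_0 = a_0 = (3, -4, 3, -2).
Step 2: u_1 = a_1 − (-5/38)·u_0 = (53/38, -48/19, -137/38, 33/19).

u_1 = (53/38, -48/19, -137/38, 33/19)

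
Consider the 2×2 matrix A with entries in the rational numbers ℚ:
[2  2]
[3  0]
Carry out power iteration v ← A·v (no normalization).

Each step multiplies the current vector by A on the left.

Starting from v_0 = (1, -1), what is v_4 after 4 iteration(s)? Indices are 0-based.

v_0 = (1, -1).
v_1 = A·v_0 = (0, 3).
v_2 = A·v_1 = (6, 0).
v_3 = A·v_2 = (12, 18).
v_4 = A·v_3 = (60, 36).

v_4 = (60, 36)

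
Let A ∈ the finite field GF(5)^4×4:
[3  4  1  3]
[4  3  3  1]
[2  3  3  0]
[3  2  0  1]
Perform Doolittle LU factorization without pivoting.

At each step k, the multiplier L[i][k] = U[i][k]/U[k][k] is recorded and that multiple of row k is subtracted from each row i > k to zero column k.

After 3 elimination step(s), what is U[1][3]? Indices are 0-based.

U[1][3] = 2

Step 1: pivot at (0,0) is 3.
  row1 ← row1 − (3)·row0  ⇒  L[1][0]=3, U row1=(0, 1, 0, 2)
  row2 ← row2 − (4)·row0  ⇒  L[2][0]=4, U row2=(0, 2, 4, 3)
  row3 ← row3 − (1)·row0  ⇒  L[3][0]=1, U row3=(0, 3, 4, 3)
Step 2: pivot at (1,1) is 1.
  row2 ← row2 − (2)·row1  ⇒  L[2][1]=2, U row2=(0, 0, 4, 4)
  row3 ← row3 − (3)·row1  ⇒  L[3][1]=3, U row3=(0, 0, 4, 2)
Step 3: pivot at (2,2) is 4.
  row3 ← row3 − (1)·row2  ⇒  L[3][2]=1, U row3=(0, 0, 0, 3)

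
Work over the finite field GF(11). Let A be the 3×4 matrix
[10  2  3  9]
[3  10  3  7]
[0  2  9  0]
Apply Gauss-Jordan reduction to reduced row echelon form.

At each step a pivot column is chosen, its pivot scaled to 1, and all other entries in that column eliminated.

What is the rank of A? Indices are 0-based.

rank = 3

[1] R0 /= 10  ⇒  (1, 9, 8, 2)
     R1 -= 3·R0  ⇒  (0, 5, 1, 1)
[2] R1 /= 5  ⇒  (0, 1, 9, 9)
     R0 -= 9·R1  ⇒  (1, 0, 4, 9)
     R2 -= 2·R1  ⇒  (0, 0, 2, 4)
[3] R2 /= 2  ⇒  (0, 0, 1, 2)
     R0 -= 4·R2  ⇒  (1, 0, 0, 1)
     R1 -= 9·R2  ⇒  (0, 1, 0, 2)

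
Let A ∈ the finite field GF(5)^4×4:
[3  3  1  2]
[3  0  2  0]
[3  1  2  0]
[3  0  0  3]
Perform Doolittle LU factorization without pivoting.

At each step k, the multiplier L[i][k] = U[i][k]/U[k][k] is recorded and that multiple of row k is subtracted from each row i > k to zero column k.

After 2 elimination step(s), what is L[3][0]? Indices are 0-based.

L[3][0] = 1

k=0: U[0][0]=3
  eliminate (1,0): mult=1, new row 1: (0, 2, 1, 3); set L[1][0]=1
  eliminate (2,0): mult=1, new row 2: (0, 3, 1, 3); set L[2][0]=1
  eliminate (3,0): mult=1, new row 3: (0, 2, 4, 1); set L[3][0]=1
k=1: U[1][1]=2
  eliminate (2,1): mult=4, new row 2: (0, 0, 2, 1); set L[2][1]=4
  eliminate (3,1): mult=1, new row 3: (0, 0, 3, 3); set L[3][1]=1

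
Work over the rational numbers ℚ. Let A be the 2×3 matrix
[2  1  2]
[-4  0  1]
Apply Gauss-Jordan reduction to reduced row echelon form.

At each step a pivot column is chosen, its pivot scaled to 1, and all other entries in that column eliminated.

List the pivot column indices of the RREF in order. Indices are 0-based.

[1] R0 /= 2  ⇒  (1, 1/2, 1)
     R1 -= -4·R0  ⇒  (0, 2, 5)
[2] R1 /= 2  ⇒  (0, 1, 5/2)
     R0 -= 1/2·R1  ⇒  (1, 0, -1/4)

pivot columns: 0, 1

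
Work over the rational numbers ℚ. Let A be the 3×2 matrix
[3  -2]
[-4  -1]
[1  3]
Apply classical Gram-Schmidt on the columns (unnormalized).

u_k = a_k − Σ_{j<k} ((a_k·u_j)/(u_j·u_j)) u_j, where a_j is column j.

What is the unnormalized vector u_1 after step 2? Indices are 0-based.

Step 1: u_0 = a_0 = (3, -4, 1).
Step 2: u_1 = a_1 − (1/26)·u_0 = (-55/26, -11/13, 77/26).

u_1 = (-55/26, -11/13, 77/26)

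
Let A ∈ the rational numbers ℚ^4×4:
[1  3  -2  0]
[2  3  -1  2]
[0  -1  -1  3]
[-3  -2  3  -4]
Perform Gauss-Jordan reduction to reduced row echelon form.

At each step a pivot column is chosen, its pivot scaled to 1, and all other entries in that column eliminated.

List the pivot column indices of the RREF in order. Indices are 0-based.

step 1: normalize row 0 (÷1) = (1, 3, -2, 0)
  row 1: subtract 2×row0 = (0, -3, 3, 2)
  row 3: subtract -3×row0 = (0, 7, -3, -4)
step 2: normalize row 1 (÷-3) = (0, 1, -1, -2/3)
  row 0: subtract 3×row1 = (1, 0, 1, 2)
  row 2: subtract -1×row1 = (0, 0, -2, 7/3)
  row 3: subtract 7×row1 = (0, 0, 4, 2/3)
step 3: normalize row 2 (÷-2) = (0, 0, 1, -7/6)
  row 0: subtract 1×row2 = (1, 0, 0, 19/6)
  row 1: subtract -1×row2 = (0, 1, 0, -11/6)
  row 3: subtract 4×row2 = (0, 0, 0, 16/3)
step 4: normalize row 3 (÷16/3) = (0, 0, 0, 1)
  row 0: subtract 19/6×row3 = (1, 0, 0, 0)
  row 1: subtract -11/6×row3 = (0, 1, 0, 0)
  row 2: subtract -7/6×row3 = (0, 0, 1, 0)

pivot columns: 0, 1, 2, 3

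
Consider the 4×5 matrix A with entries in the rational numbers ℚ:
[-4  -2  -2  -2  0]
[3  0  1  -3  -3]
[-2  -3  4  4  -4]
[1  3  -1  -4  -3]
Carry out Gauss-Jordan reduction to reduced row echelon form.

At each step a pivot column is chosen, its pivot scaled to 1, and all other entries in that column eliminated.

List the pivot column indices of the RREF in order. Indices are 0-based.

pivot columns: 0, 1, 2, 3

[1] R0 /= -4  ⇒  (1, 1/2, 1/2, 1/2, 0)
     R1 -= 3·R0  ⇒  (0, -3/2, -1/2, -9/2, -3)
     R2 -= -2·R0  ⇒  (0, -2, 5, 5, -4)
     R3 -= 1·R0  ⇒  (0, 5/2, -3/2, -9/2, -3)
[2] R1 /= -3/2  ⇒  (0, 1, 1/3, 3, 2)
     R0 -= 1/2·R1  ⇒  (1, 0, 1/3, -1, -1)
     R2 -= -2·R1  ⇒  (0, 0, 17/3, 11, 0)
     R3 -= 5/2·R1  ⇒  (0, 0, -7/3, -12, -8)
[3] R2 /= 17/3  ⇒  (0, 0, 1, 33/17, 0)
     R0 -= 1/3·R2  ⇒  (1, 0, 0, -28/17, -1)
     R1 -= 1/3·R2  ⇒  (0, 1, 0, 40/17, 2)
     R3 -= -7/3·R2  ⇒  (0, 0, 0, -127/17, -8)
[4] R3 /= -127/17  ⇒  (0, 0, 0, 1, 136/127)
     R0 -= -28/17·R3  ⇒  (1, 0, 0, 0, 97/127)
     R1 -= 40/17·R3  ⇒  (0, 1, 0, 0, -66/127)
     R2 -= 33/17·R3  ⇒  (0, 0, 1, 0, -264/127)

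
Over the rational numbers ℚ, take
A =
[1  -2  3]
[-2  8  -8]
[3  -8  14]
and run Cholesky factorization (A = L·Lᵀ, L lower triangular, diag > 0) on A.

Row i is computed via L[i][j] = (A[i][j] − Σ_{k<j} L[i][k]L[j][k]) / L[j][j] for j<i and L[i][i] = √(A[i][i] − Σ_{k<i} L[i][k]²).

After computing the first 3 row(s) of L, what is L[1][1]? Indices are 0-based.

Step 1: L[0][0] = √(1) = 1.
  L[1][0] = (-2) / L[0][0] = -2.
Step 2: L[1][1] = √(4) = 2.
  L[2][0] = (3) / L[0][0] = 3.
  L[2][1] = (-2) / L[1][1] = -1.
Step 3: L[2][2] = √(4) = 2.

L[1][1] = 2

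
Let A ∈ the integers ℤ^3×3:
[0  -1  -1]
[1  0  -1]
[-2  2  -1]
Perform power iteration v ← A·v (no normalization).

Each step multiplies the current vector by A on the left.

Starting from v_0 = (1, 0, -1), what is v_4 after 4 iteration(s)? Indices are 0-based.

v_0 = (1, 0, -1).
v_1 = A·v_0 = (1, 2, -1).
v_2 = A·v_1 = (-1, 2, 3).
v_3 = A·v_2 = (-5, -4, 3).
v_4 = A·v_3 = (1, -8, -1).

v_4 = (1, -8, -1)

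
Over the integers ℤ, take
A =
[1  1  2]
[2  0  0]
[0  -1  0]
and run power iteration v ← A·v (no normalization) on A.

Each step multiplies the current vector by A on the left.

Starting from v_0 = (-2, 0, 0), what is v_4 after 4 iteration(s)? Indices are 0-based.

v_4 = (-6, -4, 12)

v_0 = (-2, 0, 0).
v_1 = A·v_0 = (-2, -4, 0).
v_2 = A·v_1 = (-6, -4, 4).
v_3 = A·v_2 = (-2, -12, 4).
v_4 = A·v_3 = (-6, -4, 12).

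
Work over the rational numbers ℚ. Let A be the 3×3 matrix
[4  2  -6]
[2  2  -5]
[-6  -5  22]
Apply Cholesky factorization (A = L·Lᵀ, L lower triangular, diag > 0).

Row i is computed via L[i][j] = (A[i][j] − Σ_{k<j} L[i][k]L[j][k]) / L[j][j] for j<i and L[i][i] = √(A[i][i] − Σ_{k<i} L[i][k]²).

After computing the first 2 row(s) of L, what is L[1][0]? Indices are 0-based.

Step 1: L[0][0] = √(4) = 2.
  L[1][0] = (2) / L[0][0] = 1.
Step 2: L[1][1] = √(1) = 1.

L[1][0] = 1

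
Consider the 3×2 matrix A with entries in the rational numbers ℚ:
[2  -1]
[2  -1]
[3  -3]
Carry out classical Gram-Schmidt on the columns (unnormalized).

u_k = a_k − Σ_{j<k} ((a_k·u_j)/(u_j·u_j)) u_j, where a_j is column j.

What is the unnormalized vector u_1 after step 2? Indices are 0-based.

Step 1: u_0 = a_0 = (2, 2, 3).
Step 2: u_1 = a_1 − (-13/17)·u_0 = (9/17, 9/17, -12/17).

u_1 = (9/17, 9/17, -12/17)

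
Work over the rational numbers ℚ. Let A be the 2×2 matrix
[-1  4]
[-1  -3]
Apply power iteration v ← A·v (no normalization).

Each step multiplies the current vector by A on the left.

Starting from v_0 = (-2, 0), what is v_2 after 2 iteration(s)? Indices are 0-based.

v_2 = (6, -8)

v_0 = (-2, 0).
v_1 = A·v_0 = (2, 2).
v_2 = A·v_1 = (6, -8).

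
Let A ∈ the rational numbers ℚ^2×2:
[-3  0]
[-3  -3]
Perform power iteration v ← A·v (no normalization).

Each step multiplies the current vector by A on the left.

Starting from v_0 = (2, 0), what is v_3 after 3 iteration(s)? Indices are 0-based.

v_3 = (-54, -162)

v_0 = (2, 0).
v_1 = A·v_0 = (-6, -6).
v_2 = A·v_1 = (18, 36).
v_3 = A·v_2 = (-54, -162).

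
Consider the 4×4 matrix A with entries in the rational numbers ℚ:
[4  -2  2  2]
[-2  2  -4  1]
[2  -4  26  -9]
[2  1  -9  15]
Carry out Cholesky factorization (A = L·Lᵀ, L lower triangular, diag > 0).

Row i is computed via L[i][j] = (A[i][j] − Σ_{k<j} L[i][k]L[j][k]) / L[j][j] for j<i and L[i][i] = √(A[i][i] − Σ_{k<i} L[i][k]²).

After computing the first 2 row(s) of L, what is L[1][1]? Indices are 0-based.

Step 1: L[0][0] = √(4) = 2.
  L[1][0] = (-2) / L[0][0] = -1.
Step 2: L[1][1] = √(1) = 1.

L[1][1] = 1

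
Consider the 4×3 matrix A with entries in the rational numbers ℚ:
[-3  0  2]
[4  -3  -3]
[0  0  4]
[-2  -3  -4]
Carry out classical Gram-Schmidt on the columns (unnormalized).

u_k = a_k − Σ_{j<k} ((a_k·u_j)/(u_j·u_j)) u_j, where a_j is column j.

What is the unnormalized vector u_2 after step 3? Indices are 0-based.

Step 1: u_0 = a_0 = (-3, 4, 0, -2).
Step 2: u_1 = a_1 − (-6/29)·u_0 = (-18/29, -63/29, 0, -99/29).
Step 3: u_2 = a_2 − (-10/29)·u_0 − (61/54)·u_1 = (5/3, 5/6, 4, -5/6).

u_2 = (5/3, 5/6, 4, -5/6)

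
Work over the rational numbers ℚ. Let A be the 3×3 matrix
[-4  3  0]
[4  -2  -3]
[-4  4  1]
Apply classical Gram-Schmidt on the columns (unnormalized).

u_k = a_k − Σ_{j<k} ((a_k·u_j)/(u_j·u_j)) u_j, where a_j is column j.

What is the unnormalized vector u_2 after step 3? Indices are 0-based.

Step 1: u_0 = a_0 = (-4, 4, -4).
Step 2: u_1 = a_1 − (-3/4)·u_0 = (0, 1, 1).
Step 3: u_2 = a_2 − (-1/3)·u_0 − (-1)·u_1 = (-4/3, -2/3, 2/3).

u_2 = (-4/3, -2/3, 2/3)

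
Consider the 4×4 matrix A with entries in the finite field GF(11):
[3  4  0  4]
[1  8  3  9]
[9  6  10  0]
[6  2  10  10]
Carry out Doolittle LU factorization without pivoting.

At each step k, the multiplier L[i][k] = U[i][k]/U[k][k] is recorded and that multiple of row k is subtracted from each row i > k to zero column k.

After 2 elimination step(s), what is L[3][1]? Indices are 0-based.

Step 1: pivot at (0,0) is 3.
  row1 ← row1 − (4)·row0  ⇒  L[1][0]=4, U row1=(0, 3, 3, 4)
  row2 ← row2 − (3)·row0  ⇒  L[2][0]=3, U row2=(0, 5, 10, 10)
  row3 ← row3 − (2)·row0  ⇒  L[3][0]=2, U row3=(0, 5, 10, 2)
Step 2: pivot at (1,1) is 3.
  row2 ← row2 − (9)·row1  ⇒  L[2][1]=9, U row2=(0, 0, 5, 7)
  row3 ← row3 − (9)·row1  ⇒  L[3][1]=9, U row3=(0, 0, 5, 10)

L[3][1] = 9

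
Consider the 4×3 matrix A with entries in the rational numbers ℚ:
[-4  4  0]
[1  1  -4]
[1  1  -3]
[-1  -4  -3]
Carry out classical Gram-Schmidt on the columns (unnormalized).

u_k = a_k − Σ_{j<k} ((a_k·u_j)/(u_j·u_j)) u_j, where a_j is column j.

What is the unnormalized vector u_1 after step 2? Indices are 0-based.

u_1 = (36/19, 29/19, 29/19, -86/19)

Step 1: u_0 = a_0 = (-4, 1, 1, -1).
Step 2: u_1 = a_1 − (-10/19)·u_0 = (36/19, 29/19, 29/19, -86/19).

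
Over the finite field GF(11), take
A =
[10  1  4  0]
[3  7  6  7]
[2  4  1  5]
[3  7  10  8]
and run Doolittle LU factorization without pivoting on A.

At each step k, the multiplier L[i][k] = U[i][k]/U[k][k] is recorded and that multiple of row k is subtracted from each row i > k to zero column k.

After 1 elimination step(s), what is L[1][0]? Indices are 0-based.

[col 0] pivot 10
  R1 -= 8*R0 → (0, 10, 7, 7)  (L[1][0] := 8)
  R2 -= 9*R0 → (0, 6, 9, 5)  (L[2][0] := 9)
  R3 -= 8*R0 → (0, 10, 0, 8)  (L[3][0] := 8)

L[1][0] = 8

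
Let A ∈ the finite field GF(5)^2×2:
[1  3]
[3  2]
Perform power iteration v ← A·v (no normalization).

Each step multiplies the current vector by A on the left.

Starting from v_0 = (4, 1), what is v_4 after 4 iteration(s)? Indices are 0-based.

v_0 = (4, 1).
v_1 = A·v_0 = (2, 4).
v_2 = A·v_1 = (4, 4).
v_3 = A·v_2 = (1, 0).
v_4 = A·v_3 = (1, 3).

v_4 = (1, 3)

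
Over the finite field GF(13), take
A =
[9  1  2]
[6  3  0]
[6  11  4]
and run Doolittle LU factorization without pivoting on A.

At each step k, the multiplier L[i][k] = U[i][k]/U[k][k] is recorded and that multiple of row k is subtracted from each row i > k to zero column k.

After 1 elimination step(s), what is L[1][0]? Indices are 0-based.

Step 1: pivot at (0,0) is 9.
  row1 ← row1 − (5)·row0  ⇒  L[1][0]=5, U row1=(0, 11, 3)
  row2 ← row2 − (5)·row0  ⇒  L[2][0]=5, U row2=(0, 6, 7)

L[1][0] = 5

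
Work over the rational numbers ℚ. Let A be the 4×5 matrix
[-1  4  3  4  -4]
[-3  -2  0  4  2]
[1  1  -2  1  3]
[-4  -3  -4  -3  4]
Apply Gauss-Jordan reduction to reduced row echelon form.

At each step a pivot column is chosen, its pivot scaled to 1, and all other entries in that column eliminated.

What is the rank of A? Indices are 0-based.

[1] R0 /= -1  ⇒  (1, -4, -3, -4, 4)
     R1 -= -3·R0  ⇒  (0, -14, -9, -8, 14)
     R2 -= 1·R0  ⇒  (0, 5, 1, 5, -1)
     R3 -= -4·R0  ⇒  (0, -19, -16, -19, 20)
[2] R1 /= -14  ⇒  (0, 1, 9/14, 4/7, -1)
     R0 -= -4·R1  ⇒  (1, 0, -3/7, -12/7, 0)
     R2 -= 5·R1  ⇒  (0, 0, -31/14, 15/7, 4)
     R3 -= -19·R1  ⇒  (0, 0, -53/14, -57/7, 1)
[3] R2 /= -31/14  ⇒  (0, 0, 1, -30/31, -56/31)
     R0 -= -3/7·R2  ⇒  (1, 0, 0, -66/31, -24/31)
     R1 -= 9/14·R2  ⇒  (0, 1, 0, 37/31, 5/31)
     R3 -= -53/14·R2  ⇒  (0, 0, 0, -366/31, -181/31)
[4] R3 /= -366/31  ⇒  (0, 0, 0, 1, 181/366)
     R0 -= -66/31·R3  ⇒  (1, 0, 0, 0, 17/61)
     R1 -= 37/31·R3  ⇒  (0, 1, 0, 0, -157/366)
     R2 -= -30/31·R3  ⇒  (0, 0, 1, 0, -81/61)

rank = 4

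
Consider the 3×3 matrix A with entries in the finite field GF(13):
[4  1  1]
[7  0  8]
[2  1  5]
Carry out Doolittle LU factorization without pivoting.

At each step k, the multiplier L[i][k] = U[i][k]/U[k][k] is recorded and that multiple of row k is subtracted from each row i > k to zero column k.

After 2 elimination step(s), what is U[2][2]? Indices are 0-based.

Step 1: pivot at (0,0) is 4.
  row1 ← row1 − (5)·row0  ⇒  L[1][0]=5, U row1=(0, 8, 3)
  row2 ← row2 − (7)·row0  ⇒  L[2][0]=7, U row2=(0, 7, 11)
Step 2: pivot at (1,1) is 8.
  row2 ← row2 − (9)·row1  ⇒  L[2][1]=9, U row2=(0, 0, 10)

U[2][2] = 10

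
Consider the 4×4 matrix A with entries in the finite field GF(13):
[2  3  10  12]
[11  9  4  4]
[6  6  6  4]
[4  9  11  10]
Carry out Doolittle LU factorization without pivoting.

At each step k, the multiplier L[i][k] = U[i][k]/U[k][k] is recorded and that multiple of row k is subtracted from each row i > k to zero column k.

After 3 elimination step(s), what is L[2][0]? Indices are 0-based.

L[2][0] = 3

[col 0] pivot 2
  R1 -= 12*R0 → (0, 12, 1, 3)  (L[1][0] := 12)
  R2 -= 3*R0 → (0, 10, 2, 7)  (L[2][0] := 3)
  R3 -= 2*R0 → (0, 3, 4, 12)  (L[3][0] := 2)
[col 1] pivot 12
  R2 -= 3*R1 → (0, 0, 12, 11)  (L[2][1] := 3)
  R3 -= 10*R1 → (0, 0, 7, 8)  (L[3][1] := 10)
[col 2] pivot 12
  R3 -= 6*R2 → (0, 0, 0, 7)  (L[3][2] := 6)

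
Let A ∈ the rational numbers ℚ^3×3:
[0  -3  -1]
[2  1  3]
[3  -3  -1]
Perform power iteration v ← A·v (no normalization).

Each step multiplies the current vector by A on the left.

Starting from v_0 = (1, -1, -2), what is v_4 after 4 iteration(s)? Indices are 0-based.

v_4 = (-239, -373, -566)

v_0 = (1, -1, -2).
v_1 = A·v_0 = (5, -5, 8).
v_2 = A·v_1 = (7, 29, 22).
v_3 = A·v_2 = (-109, 109, -88).
v_4 = A·v_3 = (-239, -373, -566).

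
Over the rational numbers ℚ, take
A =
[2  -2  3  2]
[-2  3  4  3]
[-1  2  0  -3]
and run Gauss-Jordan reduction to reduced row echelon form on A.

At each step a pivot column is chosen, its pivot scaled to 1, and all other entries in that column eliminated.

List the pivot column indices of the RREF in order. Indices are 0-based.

step 1: normalize row 0 (÷2) = (1, -1, 3/2, 1)
  row 1: subtract -2×row0 = (0, 1, 7, 5)
  row 2: subtract -1×row0 = (0, 1, 3/2, -2)
step 2: normalize row 1 (÷1) = (0, 1, 7, 5)
  row 0: subtract -1×row1 = (1, 0, 17/2, 6)
  row 2: subtract 1×row1 = (0, 0, -11/2, -7)
step 3: normalize row 2 (÷-11/2) = (0, 0, 1, 14/11)
  row 0: subtract 17/2×row2 = (1, 0, 0, -53/11)
  row 1: subtract 7×row2 = (0, 1, 0, -43/11)

pivot columns: 0, 1, 2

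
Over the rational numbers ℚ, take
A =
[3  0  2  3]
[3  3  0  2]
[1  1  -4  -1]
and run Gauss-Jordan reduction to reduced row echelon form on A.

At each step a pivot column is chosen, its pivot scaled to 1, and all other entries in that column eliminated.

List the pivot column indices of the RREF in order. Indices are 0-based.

[1] R0 /= 3  ⇒  (1, 0, 2/3, 1)
     R1 -= 3·R0  ⇒  (0, 3, -2, -1)
     R2 -= 1·R0  ⇒  (0, 1, -14/3, -2)
[2] R1 /= 3  ⇒  (0, 1, -2/3, -1/3)
     R2 -= 1·R1  ⇒  (0, 0, -4, -5/3)
[3] R2 /= -4  ⇒  (0, 0, 1, 5/12)
     R0 -= 2/3·R2  ⇒  (1, 0, 0, 13/18)
     R1 -= -2/3·R2  ⇒  (0, 1, 0, -1/18)

pivot columns: 0, 1, 2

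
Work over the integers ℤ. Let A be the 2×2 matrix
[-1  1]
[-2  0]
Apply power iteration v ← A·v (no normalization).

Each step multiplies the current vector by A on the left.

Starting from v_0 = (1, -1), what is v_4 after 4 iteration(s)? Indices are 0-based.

v_0 = (1, -1).
v_1 = A·v_0 = (-2, -2).
v_2 = A·v_1 = (0, 4).
v_3 = A·v_2 = (4, 0).
v_4 = A·v_3 = (-4, -8).

v_4 = (-4, -8)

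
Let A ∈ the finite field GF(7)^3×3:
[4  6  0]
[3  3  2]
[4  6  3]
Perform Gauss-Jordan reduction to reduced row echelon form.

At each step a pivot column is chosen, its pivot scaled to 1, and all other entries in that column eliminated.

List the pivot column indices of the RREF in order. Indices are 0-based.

pivot columns: 0, 1, 2

[1] R0 /= 4  ⇒  (1, 5, 0)
     R1 -= 3·R0  ⇒  (0, 2, 2)
     R2 -= 4·R0  ⇒  (0, 0, 3)
[2] R1 /= 2  ⇒  (0, 1, 1)
     R0 -= 5·R1  ⇒  (1, 0, 2)
[3] R2 /= 3  ⇒  (0, 0, 1)
     R0 -= 2·R2  ⇒  (1, 0, 0)
     R1 -= 1·R2  ⇒  (0, 1, 0)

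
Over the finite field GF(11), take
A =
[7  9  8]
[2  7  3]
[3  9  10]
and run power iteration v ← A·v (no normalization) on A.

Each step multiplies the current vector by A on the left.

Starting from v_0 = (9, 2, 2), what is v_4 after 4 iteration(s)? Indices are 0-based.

v_0 = (9, 2, 2).
v_1 = A·v_0 = (9, 5, 10).
v_2 = A·v_1 = (1, 6, 7).
v_3 = A·v_2 = (7, 10, 6).
v_4 = A·v_3 = (0, 3, 6).

v_4 = (0, 3, 6)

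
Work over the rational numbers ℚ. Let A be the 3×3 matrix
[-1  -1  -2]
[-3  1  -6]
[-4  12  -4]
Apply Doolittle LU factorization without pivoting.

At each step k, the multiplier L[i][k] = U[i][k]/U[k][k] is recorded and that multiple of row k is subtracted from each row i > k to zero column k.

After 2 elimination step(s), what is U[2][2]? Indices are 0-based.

k=0: U[0][0]=-1
  eliminate (1,0): mult=3, new row 1: (0, 4, 0); set L[1][0]=3
  eliminate (2,0): mult=4, new row 2: (0, 16, 4); set L[2][0]=4
k=1: U[1][1]=4
  eliminate (2,1): mult=4, new row 2: (0, 0, 4); set L[2][1]=4

U[2][2] = 4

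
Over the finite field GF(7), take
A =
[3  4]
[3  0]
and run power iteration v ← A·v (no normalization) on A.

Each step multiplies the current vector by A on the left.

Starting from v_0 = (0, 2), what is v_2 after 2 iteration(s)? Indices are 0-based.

v_2 = (3, 3)

v_0 = (0, 2).
v_1 = A·v_0 = (1, 0).
v_2 = A·v_1 = (3, 3).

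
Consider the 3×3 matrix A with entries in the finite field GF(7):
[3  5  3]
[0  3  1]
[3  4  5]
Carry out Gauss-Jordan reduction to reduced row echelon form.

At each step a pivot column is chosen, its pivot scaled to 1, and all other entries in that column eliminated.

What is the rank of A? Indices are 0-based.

step 1: normalize row 0 (÷3) = (1, 4, 1)
  row 2: subtract 3×row0 = (0, 6, 2)
step 2: normalize row 1 (÷3) = (0, 1, 5)
  row 0: subtract 4×row1 = (1, 0, 2)
  row 2: subtract 6×row1 = (0, 0, 0)
skip col 2 (zero from row 2)

rank = 2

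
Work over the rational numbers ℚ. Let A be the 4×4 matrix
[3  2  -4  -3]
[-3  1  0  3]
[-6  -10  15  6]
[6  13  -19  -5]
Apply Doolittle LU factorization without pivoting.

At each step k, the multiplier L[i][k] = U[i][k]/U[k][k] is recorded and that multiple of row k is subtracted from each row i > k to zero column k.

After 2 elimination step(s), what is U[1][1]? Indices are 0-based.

[col 0] pivot 3
  R1 -= -1*R0 → (0, 3, -4, 0)  (L[1][0] := -1)
  R2 -= -2*R0 → (0, -6, 7, 0)  (L[2][0] := -2)
  R3 -= 2*R0 → (0, 9, -11, 1)  (L[3][0] := 2)
[col 1] pivot 3
  R2 -= -2*R1 → (0, 0, -1, 0)  (L[2][1] := -2)
  R3 -= 3*R1 → (0, 0, 1, 1)  (L[3][1] := 3)

U[1][1] = 3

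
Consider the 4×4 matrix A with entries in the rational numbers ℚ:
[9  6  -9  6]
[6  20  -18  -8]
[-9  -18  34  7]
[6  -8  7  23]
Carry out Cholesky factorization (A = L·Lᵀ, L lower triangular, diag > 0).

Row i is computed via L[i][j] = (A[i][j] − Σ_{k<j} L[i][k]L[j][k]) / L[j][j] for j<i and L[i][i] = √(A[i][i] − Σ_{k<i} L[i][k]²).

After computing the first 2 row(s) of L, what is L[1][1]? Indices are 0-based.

L[1][1] = 4

Step 1: L[0][0] = √(9) = 3.
  L[1][0] = (6) / L[0][0] = 2.
Step 2: L[1][1] = √(16) = 4.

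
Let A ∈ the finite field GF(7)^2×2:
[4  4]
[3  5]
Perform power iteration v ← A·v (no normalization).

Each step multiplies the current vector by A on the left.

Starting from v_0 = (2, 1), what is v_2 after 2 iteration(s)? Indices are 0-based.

v_0 = (2, 1).
v_1 = A·v_0 = (5, 4).
v_2 = A·v_1 = (1, 0).

v_2 = (1, 0)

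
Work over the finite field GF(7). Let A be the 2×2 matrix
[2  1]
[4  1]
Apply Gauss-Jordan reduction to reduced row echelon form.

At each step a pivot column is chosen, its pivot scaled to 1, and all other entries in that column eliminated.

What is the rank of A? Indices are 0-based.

step 1: normalize row 0 (÷2) = (1, 4)
  row 1: subtract 4×row0 = (0, 6)
step 2: normalize row 1 (÷6) = (0, 1)
  row 0: subtract 4×row1 = (1, 0)

rank = 2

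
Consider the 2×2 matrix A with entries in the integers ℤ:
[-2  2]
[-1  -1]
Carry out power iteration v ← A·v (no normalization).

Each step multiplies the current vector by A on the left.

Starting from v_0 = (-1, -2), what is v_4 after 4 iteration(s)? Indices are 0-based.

v_0 = (-1, -2).
v_1 = A·v_0 = (-2, 3).
v_2 = A·v_1 = (10, -1).
v_3 = A·v_2 = (-22, -9).
v_4 = A·v_3 = (26, 31).

v_4 = (26, 31)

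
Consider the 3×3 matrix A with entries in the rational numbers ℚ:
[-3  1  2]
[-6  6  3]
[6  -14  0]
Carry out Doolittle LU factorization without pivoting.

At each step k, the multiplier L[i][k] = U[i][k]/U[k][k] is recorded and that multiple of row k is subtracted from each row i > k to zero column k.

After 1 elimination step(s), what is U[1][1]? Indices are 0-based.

U[1][1] = 4

k=0: U[0][0]=-3
  eliminate (1,0): mult=2, new row 1: (0, 4, -1); set L[1][0]=2
  eliminate (2,0): mult=-2, new row 2: (0, -12, 4); set L[2][0]=-2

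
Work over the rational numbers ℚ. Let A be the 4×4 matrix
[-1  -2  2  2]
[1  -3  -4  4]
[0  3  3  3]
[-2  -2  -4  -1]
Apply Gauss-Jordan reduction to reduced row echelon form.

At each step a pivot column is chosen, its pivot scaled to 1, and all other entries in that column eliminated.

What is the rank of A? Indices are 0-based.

rank = 4

step 1: normalize row 0 (÷-1) = (1, 2, -2, -2)
  row 1: subtract 1×row0 = (0, -5, -2, 6)
  row 3: subtract -2×row0 = (0, 2, -8, -5)
step 2: normalize row 1 (÷-5) = (0, 1, 2/5, -6/5)
  row 0: subtract 2×row1 = (1, 0, -14/5, 2/5)
  row 2: subtract 3×row1 = (0, 0, 9/5, 33/5)
  row 3: subtract 2×row1 = (0, 0, -44/5, -13/5)
step 3: normalize row 2 (÷9/5) = (0, 0, 1, 11/3)
  row 0: subtract -14/5×row2 = (1, 0, 0, 32/3)
  row 1: subtract 2/5×row2 = (0, 1, 0, -8/3)
  row 3: subtract -44/5×row2 = (0, 0, 0, 89/3)
step 4: normalize row 3 (÷89/3) = (0, 0, 0, 1)
  row 0: subtract 32/3×row3 = (1, 0, 0, 0)
  row 1: subtract -8/3×row3 = (0, 1, 0, 0)
  row 2: subtract 11/3×row3 = (0, 0, 1, 0)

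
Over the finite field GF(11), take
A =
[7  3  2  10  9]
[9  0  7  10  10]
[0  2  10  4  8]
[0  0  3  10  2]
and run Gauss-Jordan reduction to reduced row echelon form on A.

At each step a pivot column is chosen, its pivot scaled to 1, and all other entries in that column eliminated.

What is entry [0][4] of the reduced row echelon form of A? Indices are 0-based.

M[0][4] = 7

pivot(0,0)=7: scale R0 → (1, 2, 5, 3, 6)
  clear (1,0): R1 −= (9)R0 → (0, 4, 6, 5, 0)
pivot(1,1)=4: scale R1 → (0, 1, 7, 4, 0)
  clear (0,1): R0 −= (2)R1 → (1, 0, 2, 6, 6)
  clear (2,1): R2 −= (2)R1 → (0, 0, 7, 7, 8)
pivot(2,2)=7: scale R2 → (0, 0, 1, 1, 9)
  clear (0,2): R0 −= (2)R2 → (1, 0, 0, 4, 10)
  clear (1,2): R1 −= (7)R2 → (0, 1, 0, 8, 3)
  clear (3,2): R3 −= (3)R2 → (0, 0, 0, 7, 8)
pivot(3,3)=7: scale R3 → (0, 0, 0, 1, 9)
  clear (0,3): R0 −= (4)R3 → (1, 0, 0, 0, 7)
  clear (1,3): R1 −= (8)R3 → (0, 1, 0, 0, 8)
  clear (2,3): R2 −= (1)R3 → (0, 0, 1, 0, 0)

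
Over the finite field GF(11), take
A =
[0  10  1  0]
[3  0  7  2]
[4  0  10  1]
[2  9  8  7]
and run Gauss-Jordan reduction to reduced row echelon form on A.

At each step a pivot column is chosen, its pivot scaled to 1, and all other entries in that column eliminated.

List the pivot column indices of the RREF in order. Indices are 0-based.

pivot(0,0): swap R0↔R1
pivot(0,0)=3: scale R0 → (1, 0, 6, 8)
  clear (2,0): R2 −= (4)R0 → (0, 0, 8, 2)
  clear (3,0): R3 −= (2)R0 → (0, 9, 7, 2)
pivot(1,1)=10: scale R1 → (0, 1, 10, 0)
  clear (3,1): R3 −= (9)R1 → (0, 0, 5, 2)
pivot(2,2)=8: scale R2 → (0, 0, 1, 3)
  clear (0,2): R0 −= (6)R2 → (1, 0, 0, 1)
  clear (1,2): R1 −= (10)R2 → (0, 1, 0, 3)
  clear (3,2): R3 −= (5)R2 → (0, 0, 0, 9)
pivot(3,3)=9: scale R3 → (0, 0, 0, 1)
  clear (0,3): R0 −= (1)R3 → (1, 0, 0, 0)
  clear (1,3): R1 −= (3)R3 → (0, 1, 0, 0)
  clear (2,3): R2 −= (3)R3 → (0, 0, 1, 0)

pivot columns: 0, 1, 2, 3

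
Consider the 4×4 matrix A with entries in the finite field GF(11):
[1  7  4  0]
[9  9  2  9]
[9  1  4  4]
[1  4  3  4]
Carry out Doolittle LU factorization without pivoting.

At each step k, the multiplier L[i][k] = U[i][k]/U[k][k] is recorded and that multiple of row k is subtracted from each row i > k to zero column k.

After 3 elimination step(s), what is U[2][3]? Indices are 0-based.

[col 0] pivot 1
  R1 -= 9*R0 → (0, 1, 10, 9)  (L[1][0] := 9)
  R2 -= 9*R0 → (0, 4, 1, 4)  (L[2][0] := 9)
  R3 -= 1*R0 → (0, 8, 10, 4)  (L[3][0] := 1)
[col 1] pivot 1
  R2 -= 4*R1 → (0, 0, 5, 1)  (L[2][1] := 4)
  R3 -= 8*R1 → (0, 0, 7, 9)  (L[3][1] := 8)
[col 2] pivot 5
  R3 -= 8*R2 → (0, 0, 0, 1)  (L[3][2] := 8)

U[2][3] = 1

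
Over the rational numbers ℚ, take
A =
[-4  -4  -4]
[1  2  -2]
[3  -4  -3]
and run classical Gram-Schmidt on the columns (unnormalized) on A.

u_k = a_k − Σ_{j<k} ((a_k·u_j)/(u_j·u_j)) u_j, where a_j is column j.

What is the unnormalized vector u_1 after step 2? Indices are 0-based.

u_1 = (-40/13, 23/13, -61/13)

Step 1: u_0 = a_0 = (-4, 1, 3).
Step 2: u_1 = a_1 − (3/13)·u_0 = (-40/13, 23/13, -61/13).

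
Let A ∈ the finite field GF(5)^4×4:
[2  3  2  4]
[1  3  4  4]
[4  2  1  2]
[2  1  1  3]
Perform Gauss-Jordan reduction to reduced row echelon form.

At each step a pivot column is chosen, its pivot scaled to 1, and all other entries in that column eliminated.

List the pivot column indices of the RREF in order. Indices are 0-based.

step 1: normalize row 0 (÷2) = (1, 4, 1, 2)
  row 1: subtract 1×row0 = (0, 4, 3, 2)
  row 2: subtract 4×row0 = (0, 1, 2, 4)
  row 3: subtract 2×row0 = (0, 3, 4, 4)
step 2: normalize row 1 (÷4) = (0, 1, 2, 3)
  row 0: subtract 4×row1 = (1, 0, 3, 0)
  row 2: subtract 1×row1 = (0, 0, 0, 1)
  row 3: subtract 3×row1 = (0, 0, 3, 0)
step 3: exchange rows 2,3
step 3: normalize row 2 (÷3) = (0, 0, 1, 0)
  row 0: subtract 3×row2 = (1, 0, 0, 0)
  row 1: subtract 2×row2 = (0, 1, 0, 3)
step 4: normalize row 3 (÷1) = (0, 0, 0, 1)
  row 1: subtract 3×row3 = (0, 1, 0, 0)

pivot columns: 0, 1, 2, 3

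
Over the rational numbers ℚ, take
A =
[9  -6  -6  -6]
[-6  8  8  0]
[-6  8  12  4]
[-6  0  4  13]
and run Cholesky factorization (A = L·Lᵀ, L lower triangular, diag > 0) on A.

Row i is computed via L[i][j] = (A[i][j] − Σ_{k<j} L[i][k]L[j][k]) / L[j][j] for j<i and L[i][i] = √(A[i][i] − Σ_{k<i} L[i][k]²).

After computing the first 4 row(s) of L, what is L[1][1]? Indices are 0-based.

Step 1: L[0][0] = √(9) = 3.
  L[1][0] = (-6) / L[0][0] = -2.
Step 2: L[1][1] = √(4) = 2.
  L[2][0] = (-6) / L[0][0] = -2.
  L[2][1] = (4) / L[1][1] = 2.
Step 3: L[2][2] = √(4) = 2.
  L[3][0] = (-6) / L[0][0] = -2.
  L[3][1] = (-4) / L[1][1] = -2.
  L[3][2] = (4) / L[2][2] = 2.
Step 4: L[3][3] = √(1) = 1.

L[1][1] = 2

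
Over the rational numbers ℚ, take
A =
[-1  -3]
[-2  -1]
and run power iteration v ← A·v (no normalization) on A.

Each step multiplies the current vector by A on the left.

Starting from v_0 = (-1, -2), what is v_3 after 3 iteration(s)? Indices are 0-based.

v_0 = (-1, -2).
v_1 = A·v_0 = (7, 4).
v_2 = A·v_1 = (-19, -18).
v_3 = A·v_2 = (73, 56).

v_3 = (73, 56)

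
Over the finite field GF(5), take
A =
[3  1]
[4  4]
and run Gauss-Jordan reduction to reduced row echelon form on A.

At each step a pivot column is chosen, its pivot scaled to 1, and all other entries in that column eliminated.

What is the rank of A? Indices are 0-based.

rank = 2

step 1: normalize row 0 (÷3) = (1, 2)
  row 1: subtract 4×row0 = (0, 1)
step 2: normalize row 1 (÷1) = (0, 1)
  row 0: subtract 2×row1 = (1, 0)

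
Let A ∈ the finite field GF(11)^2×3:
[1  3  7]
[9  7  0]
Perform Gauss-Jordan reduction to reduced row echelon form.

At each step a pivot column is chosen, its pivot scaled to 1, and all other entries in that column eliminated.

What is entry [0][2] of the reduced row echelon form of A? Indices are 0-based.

step 1: normalize row 0 (÷1) = (1, 3, 7)
  row 1: subtract 9×row0 = (0, 2, 3)
step 2: normalize row 1 (÷2) = (0, 1, 7)
  row 0: subtract 3×row1 = (1, 0, 8)

M[0][2] = 8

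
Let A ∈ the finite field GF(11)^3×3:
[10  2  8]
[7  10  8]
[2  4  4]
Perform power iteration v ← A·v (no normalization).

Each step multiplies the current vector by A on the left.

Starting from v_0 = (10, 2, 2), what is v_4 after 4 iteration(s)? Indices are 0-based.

v_4 = (6, 2, 2)

v_0 = (10, 2, 2).
v_1 = A·v_0 = (10, 7, 3).
v_2 = A·v_1 = (6, 10, 5).
v_3 = A·v_2 = (10, 6, 6).
v_4 = A·v_3 = (6, 2, 2).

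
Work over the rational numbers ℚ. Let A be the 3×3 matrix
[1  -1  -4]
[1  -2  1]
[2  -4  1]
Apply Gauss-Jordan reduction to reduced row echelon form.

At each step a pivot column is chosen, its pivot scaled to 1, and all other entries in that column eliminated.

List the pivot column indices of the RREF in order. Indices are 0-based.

pivot columns: 0, 1, 2

step 1: normalize row 0 (÷1) = (1, -1, -4)
  row 1: subtract 1×row0 = (0, -1, 5)
  row 2: subtract 2×row0 = (0, -2, 9)
step 2: normalize row 1 (÷-1) = (0, 1, -5)
  row 0: subtract -1×row1 = (1, 0, -9)
  row 2: subtract -2×row1 = (0, 0, -1)
step 3: normalize row 2 (÷-1) = (0, 0, 1)
  row 0: subtract -9×row2 = (1, 0, 0)
  row 1: subtract -5×row2 = (0, 1, 0)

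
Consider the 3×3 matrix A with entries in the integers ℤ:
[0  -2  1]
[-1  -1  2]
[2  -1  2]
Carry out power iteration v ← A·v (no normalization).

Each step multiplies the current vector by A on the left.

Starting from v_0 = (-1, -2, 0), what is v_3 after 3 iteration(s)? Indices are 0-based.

v_3 = (19, 23, 5)

v_0 = (-1, -2, 0).
v_1 = A·v_0 = (4, 3, 0).
v_2 = A·v_1 = (-6, -7, 5).
v_3 = A·v_2 = (19, 23, 5).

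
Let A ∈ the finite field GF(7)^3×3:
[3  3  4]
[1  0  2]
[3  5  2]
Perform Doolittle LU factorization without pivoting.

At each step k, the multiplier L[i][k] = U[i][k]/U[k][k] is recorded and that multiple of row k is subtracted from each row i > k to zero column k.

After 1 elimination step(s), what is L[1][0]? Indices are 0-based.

Step 1: pivot at (0,0) is 3.
  row1 ← row1 − (5)·row0  ⇒  L[1][0]=5, U row1=(0, 6, 3)
  row2 ← row2 − (1)·row0  ⇒  L[2][0]=1, U row2=(0, 2, 5)

L[1][0] = 5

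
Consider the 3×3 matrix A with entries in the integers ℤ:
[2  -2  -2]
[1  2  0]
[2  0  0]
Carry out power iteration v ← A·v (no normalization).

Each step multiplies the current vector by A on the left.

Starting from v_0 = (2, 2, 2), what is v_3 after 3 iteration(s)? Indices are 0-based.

v_0 = (2, 2, 2).
v_1 = A·v_0 = (-4, 6, 4).
v_2 = A·v_1 = (-28, 8, -8).
v_3 = A·v_2 = (-56, -12, -56).

v_3 = (-56, -12, -56)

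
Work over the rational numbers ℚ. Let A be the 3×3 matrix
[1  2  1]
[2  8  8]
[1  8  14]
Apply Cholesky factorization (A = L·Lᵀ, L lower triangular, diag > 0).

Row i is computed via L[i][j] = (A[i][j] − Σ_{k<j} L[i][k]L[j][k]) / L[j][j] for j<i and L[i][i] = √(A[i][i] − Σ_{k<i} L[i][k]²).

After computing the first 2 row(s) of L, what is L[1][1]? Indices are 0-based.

L[1][1] = 2

Step 1: L[0][0] = √(1) = 1.
  L[1][0] = (2) / L[0][0] = 2.
Step 2: L[1][1] = √(4) = 2.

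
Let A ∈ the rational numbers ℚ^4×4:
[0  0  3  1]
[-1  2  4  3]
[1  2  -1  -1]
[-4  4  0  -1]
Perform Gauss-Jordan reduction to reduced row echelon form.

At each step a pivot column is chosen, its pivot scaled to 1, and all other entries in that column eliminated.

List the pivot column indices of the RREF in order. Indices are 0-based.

pivot columns: 0, 1, 2, 3

pivot(0,0): swap R0↔R1
pivot(0,0)=-1: scale R0 → (1, -2, -4, -3)
  clear (2,0): R2 −= (1)R0 → (0, 4, 3, 2)
  clear (3,0): R3 −= (-4)R0 → (0, -4, -16, -13)
pivot(1,1): swap R1↔R2
pivot(1,1)=4: scale R1 → (0, 1, 3/4, 1/2)
  clear (0,1): R0 −= (-2)R1 → (1, 0, -5/2, -2)
  clear (3,1): R3 −= (-4)R1 → (0, 0, -13, -11)
pivot(2,2)=3: scale R2 → (0, 0, 1, 1/3)
  clear (0,2): R0 −= (-5/2)R2 → (1, 0, 0, -7/6)
  clear (1,2): R1 −= (3/4)R2 → (0, 1, 0, 1/4)
  clear (3,2): R3 −= (-13)R2 → (0, 0, 0, -20/3)
pivot(3,3)=-20/3: scale R3 → (0, 0, 0, 1)
  clear (0,3): R0 −= (-7/6)R3 → (1, 0, 0, 0)
  clear (1,3): R1 −= (1/4)R3 → (0, 1, 0, 0)
  clear (2,3): R2 −= (1/3)R3 → (0, 0, 1, 0)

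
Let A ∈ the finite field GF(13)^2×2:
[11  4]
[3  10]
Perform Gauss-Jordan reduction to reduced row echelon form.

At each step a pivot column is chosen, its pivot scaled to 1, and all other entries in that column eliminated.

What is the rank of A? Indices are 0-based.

[1] R0 /= 11  ⇒  (1, 11)
     R1 -= 3·R0  ⇒  (0, 3)
[2] R1 /= 3  ⇒  (0, 1)
     R0 -= 11·R1  ⇒  (1, 0)

rank = 2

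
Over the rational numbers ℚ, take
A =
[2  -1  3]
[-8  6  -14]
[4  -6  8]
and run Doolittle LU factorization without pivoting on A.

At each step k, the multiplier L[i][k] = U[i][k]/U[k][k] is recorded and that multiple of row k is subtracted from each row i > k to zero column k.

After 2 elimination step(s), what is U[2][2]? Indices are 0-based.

Step 1: pivot at (0,0) is 2.
  row1 ← row1 − (-4)·row0  ⇒  L[1][0]=-4, U row1=(0, 2, -2)
  row2 ← row2 − (2)·row0  ⇒  L[2][0]=2, U row2=(0, -4, 2)
Step 2: pivot at (1,1) is 2.
  row2 ← row2 − (-2)·row1  ⇒  L[2][1]=-2, U row2=(0, 0, -2)

U[2][2] = -2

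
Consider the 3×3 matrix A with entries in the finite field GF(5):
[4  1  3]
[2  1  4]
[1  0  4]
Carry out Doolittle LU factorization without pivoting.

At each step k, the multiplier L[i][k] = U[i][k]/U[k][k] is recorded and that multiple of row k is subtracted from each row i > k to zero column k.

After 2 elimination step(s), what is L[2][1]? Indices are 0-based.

Step 1: pivot at (0,0) is 4.
  row1 ← row1 − (3)·row0  ⇒  L[1][0]=3, U row1=(0, 3, 0)
  row2 ← row2 − (4)·row0  ⇒  L[2][0]=4, U row2=(0, 1, 2)
Step 2: pivot at (1,1) is 3.
  row2 ← row2 − (2)·row1  ⇒  L[2][1]=2, U row2=(0, 0, 2)

L[2][1] = 2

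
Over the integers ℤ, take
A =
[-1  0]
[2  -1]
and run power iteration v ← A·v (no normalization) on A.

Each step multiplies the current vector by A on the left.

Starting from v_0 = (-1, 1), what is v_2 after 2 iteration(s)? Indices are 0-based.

v_0 = (-1, 1).
v_1 = A·v_0 = (1, -3).
v_2 = A·v_1 = (-1, 5).

v_2 = (-1, 5)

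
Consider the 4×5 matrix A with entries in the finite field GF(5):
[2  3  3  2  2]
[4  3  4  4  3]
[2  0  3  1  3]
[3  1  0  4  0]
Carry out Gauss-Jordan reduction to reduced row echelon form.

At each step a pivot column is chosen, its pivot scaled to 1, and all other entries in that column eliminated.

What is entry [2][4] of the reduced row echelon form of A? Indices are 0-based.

step 1: normalize row 0 (÷2) = (1, 4, 4, 1, 1)
  row 1: subtract 4×row0 = (0, 2, 3, 0, 4)
  row 2: subtract 2×row0 = (0, 2, 0, 4, 1)
  row 3: subtract 3×row0 = (0, 4, 3, 1, 2)
step 2: normalize row 1 (÷2) = (0, 1, 4, 0, 2)
  row 0: subtract 4×row1 = (1, 0, 3, 1, 3)
  row 2: subtract 2×row1 = (0, 0, 2, 4, 2)
  row 3: subtract 4×row1 = (0, 0, 2, 1, 4)
step 3: normalize row 2 (÷2) = (0, 0, 1, 2, 1)
  row 0: subtract 3×row2 = (1, 0, 0, 0, 0)
  row 1: subtract 4×row2 = (0, 1, 0, 2, 3)
  row 3: subtract 2×row2 = (0, 0, 0, 2, 2)
step 4: normalize row 3 (÷2) = (0, 0, 0, 1, 1)
  row 1: subtract 2×row3 = (0, 1, 0, 0, 1)
  row 2: subtract 2×row3 = (0, 0, 1, 0, 4)

M[2][4] = 4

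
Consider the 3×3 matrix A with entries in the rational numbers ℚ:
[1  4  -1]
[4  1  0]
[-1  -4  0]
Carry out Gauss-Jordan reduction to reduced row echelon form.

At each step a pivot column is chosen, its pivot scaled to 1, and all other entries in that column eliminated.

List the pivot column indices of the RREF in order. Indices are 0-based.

pivot columns: 0, 1, 2

[1] R0 /= 1  ⇒  (1, 4, -1)
     R1 -= 4·R0  ⇒  (0, -15, 4)
     R2 -= -1·R0  ⇒  (0, 0, -1)
[2] R1 /= -15  ⇒  (0, 1, -4/15)
     R0 -= 4·R1  ⇒  (1, 0, 1/15)
[3] R2 /= -1  ⇒  (0, 0, 1)
     R0 -= 1/15·R2  ⇒  (1, 0, 0)
     R1 -= -4/15·R2  ⇒  (0, 1, 0)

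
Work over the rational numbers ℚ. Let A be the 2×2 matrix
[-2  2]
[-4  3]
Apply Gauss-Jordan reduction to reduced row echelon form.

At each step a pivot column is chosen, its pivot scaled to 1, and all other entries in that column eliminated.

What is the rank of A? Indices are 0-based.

rank = 2

step 1: normalize row 0 (÷-2) = (1, -1)
  row 1: subtract -4×row0 = (0, -1)
step 2: normalize row 1 (÷-1) = (0, 1)
  row 0: subtract -1×row1 = (1, 0)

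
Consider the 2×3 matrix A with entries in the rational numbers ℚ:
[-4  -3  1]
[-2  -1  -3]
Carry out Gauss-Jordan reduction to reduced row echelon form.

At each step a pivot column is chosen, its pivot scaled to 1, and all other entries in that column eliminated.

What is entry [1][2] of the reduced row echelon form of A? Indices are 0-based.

step 1: normalize row 0 (÷-4) = (1, 3/4, -1/4)
  row 1: subtract -2×row0 = (0, 1/2, -7/2)
step 2: normalize row 1 (÷1/2) = (0, 1, -7)
  row 0: subtract 3/4×row1 = (1, 0, 5)

M[1][2] = -7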